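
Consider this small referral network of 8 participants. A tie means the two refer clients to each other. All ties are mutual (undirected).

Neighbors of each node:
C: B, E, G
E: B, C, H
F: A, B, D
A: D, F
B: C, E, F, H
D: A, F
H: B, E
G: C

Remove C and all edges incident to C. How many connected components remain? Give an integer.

2

Without C, the remaining ties split the others into: {A, B, D, E, F, H}; {G}.
That's 2 separate components.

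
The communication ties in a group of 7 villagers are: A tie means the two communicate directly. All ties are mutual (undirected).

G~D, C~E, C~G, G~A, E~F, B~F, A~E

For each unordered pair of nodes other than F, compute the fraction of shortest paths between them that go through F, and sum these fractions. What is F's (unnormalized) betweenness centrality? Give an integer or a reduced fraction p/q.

Pairs whose geodesics pass through F — G–B: 2/2; C–B: 1; D–B: 2/2; A–B: 1; B–E: 1.
All other pairs contribute 0.
Summing the contributions gives betweenness(F) = 5.

5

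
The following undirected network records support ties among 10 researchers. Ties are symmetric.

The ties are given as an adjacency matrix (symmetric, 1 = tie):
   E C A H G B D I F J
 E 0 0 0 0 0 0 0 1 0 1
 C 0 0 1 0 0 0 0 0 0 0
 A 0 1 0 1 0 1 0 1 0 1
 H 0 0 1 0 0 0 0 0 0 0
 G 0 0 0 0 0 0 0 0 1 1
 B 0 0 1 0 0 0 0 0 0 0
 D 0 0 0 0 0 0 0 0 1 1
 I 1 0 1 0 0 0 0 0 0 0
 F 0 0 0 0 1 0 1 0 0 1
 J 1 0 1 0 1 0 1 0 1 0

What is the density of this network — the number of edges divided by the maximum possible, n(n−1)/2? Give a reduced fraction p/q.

There are 12 edges and 10 nodes, so the maximum possible is C(10,2) = 45.
Density = 12/45 = 4/15.

4/15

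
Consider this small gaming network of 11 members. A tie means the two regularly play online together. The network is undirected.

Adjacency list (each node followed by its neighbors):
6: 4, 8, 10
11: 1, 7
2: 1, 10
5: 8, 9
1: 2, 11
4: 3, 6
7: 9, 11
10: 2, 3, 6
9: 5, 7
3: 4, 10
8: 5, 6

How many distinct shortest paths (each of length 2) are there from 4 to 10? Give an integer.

The shortest distance is 2. The length-2 paths are: 4–3–10; 4–6–10.
That gives 2 distinct shortest paths.

2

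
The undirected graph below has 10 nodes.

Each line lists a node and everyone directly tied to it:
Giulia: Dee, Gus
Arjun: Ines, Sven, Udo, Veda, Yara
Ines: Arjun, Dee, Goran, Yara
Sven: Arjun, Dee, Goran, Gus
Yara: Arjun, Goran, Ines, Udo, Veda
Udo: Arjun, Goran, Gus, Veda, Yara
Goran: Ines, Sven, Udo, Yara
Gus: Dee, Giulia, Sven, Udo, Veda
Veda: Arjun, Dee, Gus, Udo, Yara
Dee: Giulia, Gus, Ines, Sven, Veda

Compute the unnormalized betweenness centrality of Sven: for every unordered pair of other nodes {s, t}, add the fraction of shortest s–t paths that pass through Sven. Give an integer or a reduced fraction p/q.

11/4

Pairs whose geodesics pass through Sven — Arjun–Giulia: 2/6; Arjun–Goran: 1/4; Arjun–Gus: 1/3; Arjun–Dee: 1/3; Giulia–Goran: 2/4; Goran–Gus: 1/2; Goran–Dee: 1/2.
All other pairs contribute 0.
Summing the contributions gives betweenness(Sven) = 11/4.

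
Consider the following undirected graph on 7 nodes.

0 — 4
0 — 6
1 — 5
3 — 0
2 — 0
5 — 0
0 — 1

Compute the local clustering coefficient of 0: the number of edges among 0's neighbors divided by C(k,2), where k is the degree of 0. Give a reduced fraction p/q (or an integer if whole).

1/15

0's neighbors: 1, 2, 3, 4, 5, and 6 (k = 6).
Possible neighbor pairs: C(6,2) = 15. Edges among them: 1–5 → e = 1.
Clustering(0) = 1/15.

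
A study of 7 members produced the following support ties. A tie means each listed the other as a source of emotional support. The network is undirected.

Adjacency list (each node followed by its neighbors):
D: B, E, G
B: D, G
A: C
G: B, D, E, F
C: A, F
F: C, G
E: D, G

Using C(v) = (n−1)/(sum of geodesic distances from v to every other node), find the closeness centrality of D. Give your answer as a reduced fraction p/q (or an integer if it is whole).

Distances from D: A:4, B:1, C:3, E:1, F:2, G:1. Sum = 12.
n = 7, so closeness = 6/12 = 1/2.

1/2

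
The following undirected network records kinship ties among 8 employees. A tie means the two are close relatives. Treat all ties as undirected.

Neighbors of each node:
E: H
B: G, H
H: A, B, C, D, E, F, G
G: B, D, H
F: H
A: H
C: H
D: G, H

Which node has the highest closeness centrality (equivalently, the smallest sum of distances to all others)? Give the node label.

H

Farness (sum of distances to all others) for each node — A:13, B:12, C:13, D:12, E:13, F:13, G:11, H:7.
The smallest farness is 7, for H, so H has the highest closeness.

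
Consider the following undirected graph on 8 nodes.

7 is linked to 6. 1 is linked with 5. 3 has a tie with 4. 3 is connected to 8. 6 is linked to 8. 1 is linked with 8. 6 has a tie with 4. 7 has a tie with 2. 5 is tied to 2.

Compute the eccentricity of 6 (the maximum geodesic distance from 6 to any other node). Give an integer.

3

Distances from 6: 1:2, 2:2, 3:2, 4:1, 5:3, 7:1, 8:1.
The largest is 3 (to 5), so the eccentricity of 6 is 3.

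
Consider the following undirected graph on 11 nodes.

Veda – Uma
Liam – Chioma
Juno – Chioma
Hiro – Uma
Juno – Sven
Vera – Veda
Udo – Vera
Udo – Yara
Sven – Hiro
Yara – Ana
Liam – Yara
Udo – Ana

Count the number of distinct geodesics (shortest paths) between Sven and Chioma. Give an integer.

The shortest distance is 2, and the only length-2 path is Sven–Juno–Chioma. So there is exactly 1 shortest path.

1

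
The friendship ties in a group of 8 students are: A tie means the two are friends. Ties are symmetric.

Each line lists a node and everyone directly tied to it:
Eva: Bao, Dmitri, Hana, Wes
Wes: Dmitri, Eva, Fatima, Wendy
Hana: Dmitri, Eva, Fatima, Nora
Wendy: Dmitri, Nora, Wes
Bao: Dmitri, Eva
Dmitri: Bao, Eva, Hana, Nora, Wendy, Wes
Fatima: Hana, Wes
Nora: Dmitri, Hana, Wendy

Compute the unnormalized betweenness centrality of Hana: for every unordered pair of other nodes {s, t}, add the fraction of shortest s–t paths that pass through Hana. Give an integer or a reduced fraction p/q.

3

Pairs whose geodesics pass through Hana — Bao–Fatima: 2/4; Dmitri–Fatima: 1/2; Fatima–Eva: 1/2; Fatima–Nora: 1; Eva–Nora: 1/2.
All other pairs contribute 0.
Summing the contributions gives betweenness(Hana) = 3.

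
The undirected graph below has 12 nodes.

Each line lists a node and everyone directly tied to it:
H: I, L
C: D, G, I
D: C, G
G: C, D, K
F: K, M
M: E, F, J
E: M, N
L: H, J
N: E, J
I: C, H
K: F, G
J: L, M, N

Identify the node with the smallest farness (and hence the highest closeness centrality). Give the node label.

Farness (sum of distances to all others) for each node — C:31, D:36, E:35, F:28, G:30, H:30, I:31, J:28, K:29, L:29, M:27, N:36.
The smallest farness is 27, for M, so M has the highest closeness.

M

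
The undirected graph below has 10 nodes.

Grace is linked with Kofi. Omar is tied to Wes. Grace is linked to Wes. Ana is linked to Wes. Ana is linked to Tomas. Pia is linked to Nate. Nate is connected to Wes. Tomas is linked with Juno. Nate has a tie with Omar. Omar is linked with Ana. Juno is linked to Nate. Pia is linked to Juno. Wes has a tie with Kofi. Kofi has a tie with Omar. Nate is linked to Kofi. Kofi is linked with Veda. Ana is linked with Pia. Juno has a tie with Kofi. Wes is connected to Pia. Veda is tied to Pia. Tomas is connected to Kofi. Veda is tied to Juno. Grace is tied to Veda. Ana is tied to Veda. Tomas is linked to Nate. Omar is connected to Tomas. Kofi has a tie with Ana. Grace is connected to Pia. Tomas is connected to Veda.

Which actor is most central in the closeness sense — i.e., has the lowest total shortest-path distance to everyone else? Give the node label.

Farness (sum of distances to all others) for each node — Ana:12, Grace:14, Juno:13, Kofi:10, Nate:12, Omar:13, Pia:12, Tomas:12, Veda:12, Wes:12.
The smallest farness is 10, for Kofi, so Kofi has the highest closeness.

Kofi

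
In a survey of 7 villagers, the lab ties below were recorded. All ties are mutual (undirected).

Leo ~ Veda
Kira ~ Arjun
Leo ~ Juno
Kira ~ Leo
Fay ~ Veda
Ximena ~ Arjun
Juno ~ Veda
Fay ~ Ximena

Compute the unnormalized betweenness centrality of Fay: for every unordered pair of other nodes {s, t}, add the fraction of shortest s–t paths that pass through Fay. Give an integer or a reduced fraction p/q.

3

Pairs whose geodesics pass through Fay — Leo–Ximena: 1/2; Arjun–Veda: 1/2; Ximena–Veda: 1; Ximena–Juno: 1.
All other pairs contribute 0.
Summing the contributions gives betweenness(Fay) = 3.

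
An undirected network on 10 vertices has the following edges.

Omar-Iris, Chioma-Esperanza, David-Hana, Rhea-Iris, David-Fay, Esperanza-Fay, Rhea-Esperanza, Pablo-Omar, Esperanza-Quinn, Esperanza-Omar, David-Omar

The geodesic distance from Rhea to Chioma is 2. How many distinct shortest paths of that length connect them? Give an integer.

The shortest distance is 2, and the only length-2 path is Rhea–Esperanza–Chioma. So there is exactly 1 shortest path.

1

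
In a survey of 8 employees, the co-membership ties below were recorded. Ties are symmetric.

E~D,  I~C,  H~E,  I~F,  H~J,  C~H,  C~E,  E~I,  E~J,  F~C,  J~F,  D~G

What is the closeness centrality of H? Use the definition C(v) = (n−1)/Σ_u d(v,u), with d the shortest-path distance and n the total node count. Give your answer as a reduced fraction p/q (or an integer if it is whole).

Distances from H: C:1, D:2, E:1, F:2, G:3, I:2, J:1. Sum = 12.
n = 8, so closeness = 7/12.

7/12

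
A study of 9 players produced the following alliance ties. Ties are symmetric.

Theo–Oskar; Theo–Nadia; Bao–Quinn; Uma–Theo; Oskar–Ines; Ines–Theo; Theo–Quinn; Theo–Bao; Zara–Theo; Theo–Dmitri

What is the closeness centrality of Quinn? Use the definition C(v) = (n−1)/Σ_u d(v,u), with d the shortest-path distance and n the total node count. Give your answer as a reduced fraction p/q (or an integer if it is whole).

Distances from Quinn: Bao:1, Dmitri:2, Ines:2, Nadia:2, Oskar:2, Theo:1, Uma:2, Zara:2. Sum = 14.
n = 9, so closeness = 8/14 = 4/7.

4/7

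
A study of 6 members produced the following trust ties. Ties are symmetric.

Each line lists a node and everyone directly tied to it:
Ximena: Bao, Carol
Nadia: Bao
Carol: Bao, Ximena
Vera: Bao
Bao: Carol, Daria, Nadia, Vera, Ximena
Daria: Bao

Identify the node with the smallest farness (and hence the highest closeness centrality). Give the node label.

Farness (sum of distances to all others) for each node — Bao:5, Carol:8, Daria:9, Nadia:9, Vera:9, Ximena:8.
The smallest farness is 5, for Bao, so Bao has the highest closeness.

Bao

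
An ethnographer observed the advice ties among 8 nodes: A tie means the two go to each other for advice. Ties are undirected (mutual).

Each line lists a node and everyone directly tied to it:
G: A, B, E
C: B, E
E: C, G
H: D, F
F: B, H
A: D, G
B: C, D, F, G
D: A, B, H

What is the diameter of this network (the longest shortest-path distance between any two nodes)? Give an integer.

Eccentricity of each node (its greatest distance to any other): A:3, B:2, C:3, D:3, E:4, F:3, G:3, H:4.
The maximum eccentricity is 4, realized for instance by the pair H–E via H – D – B – C – E. So the diameter is 4.

4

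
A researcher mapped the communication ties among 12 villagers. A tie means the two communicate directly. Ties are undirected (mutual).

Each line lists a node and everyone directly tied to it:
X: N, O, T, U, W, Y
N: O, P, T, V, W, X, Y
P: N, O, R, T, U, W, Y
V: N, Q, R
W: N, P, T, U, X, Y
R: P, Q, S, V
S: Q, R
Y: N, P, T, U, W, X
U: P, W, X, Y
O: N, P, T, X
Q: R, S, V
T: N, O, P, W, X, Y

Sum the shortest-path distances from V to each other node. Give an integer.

Distances from V: N:1, O:2, P:2, Q:1, R:1, S:2, T:2, U:3, W:2, X:2, Y:2.
Sum = 1 + 2 + 2 + 1 + 1 + 2 + 2 + 3 + 2 + 2 + 2 = 20.

20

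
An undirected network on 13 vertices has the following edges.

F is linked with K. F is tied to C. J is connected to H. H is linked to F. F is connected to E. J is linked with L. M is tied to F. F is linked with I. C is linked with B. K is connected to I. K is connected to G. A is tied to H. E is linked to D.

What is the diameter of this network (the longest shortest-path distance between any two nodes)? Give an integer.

5

Eccentricity of each node (its greatest distance to any other): A:4, B:5, C:4, D:5, E:4, F:3, G:5, H:3, I:4, J:4, K:4, L:5, M:4.
The maximum eccentricity is 5, realized for instance by the pair L–B via L – J – H – F – C – B. So the diameter is 5.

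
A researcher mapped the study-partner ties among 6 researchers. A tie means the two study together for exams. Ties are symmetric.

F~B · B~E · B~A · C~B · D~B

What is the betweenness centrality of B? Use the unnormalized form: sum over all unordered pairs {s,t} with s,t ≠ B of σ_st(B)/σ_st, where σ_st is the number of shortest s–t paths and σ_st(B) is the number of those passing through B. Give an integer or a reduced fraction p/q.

10

Pairs whose geodesics pass through B — F–A: 1; F–E: 1; F–C: 1; F–D: 1; A–E: 1; A–C: 1; A–D: 1; E–C: 1; E–D: 1; C–D: 1.
All other pairs contribute 0.
Summing the contributions gives betweenness(B) = 10.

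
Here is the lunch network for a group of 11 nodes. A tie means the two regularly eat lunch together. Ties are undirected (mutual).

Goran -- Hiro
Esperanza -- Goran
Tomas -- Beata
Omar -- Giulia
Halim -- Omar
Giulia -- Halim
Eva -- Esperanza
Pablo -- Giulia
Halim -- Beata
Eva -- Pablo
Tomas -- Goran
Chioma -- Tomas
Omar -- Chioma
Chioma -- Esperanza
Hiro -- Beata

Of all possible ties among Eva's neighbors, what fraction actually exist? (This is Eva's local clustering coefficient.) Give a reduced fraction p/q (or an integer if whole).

0

Eva's neighbors: Esperanza and Pablo (k = 2).
Possible neighbor pairs: C(2,2) = 1. Edges among them: none → e = 0.
Clustering(Eva) = 0/1.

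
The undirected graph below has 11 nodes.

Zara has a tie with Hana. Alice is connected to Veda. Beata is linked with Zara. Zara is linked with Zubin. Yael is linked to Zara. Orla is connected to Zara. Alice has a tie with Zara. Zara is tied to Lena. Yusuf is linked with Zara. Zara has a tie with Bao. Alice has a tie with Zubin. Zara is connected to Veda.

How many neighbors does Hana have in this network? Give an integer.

1

Hana is directly tied to Zara. That is 1 neighbor, so the degree of Hana is 1.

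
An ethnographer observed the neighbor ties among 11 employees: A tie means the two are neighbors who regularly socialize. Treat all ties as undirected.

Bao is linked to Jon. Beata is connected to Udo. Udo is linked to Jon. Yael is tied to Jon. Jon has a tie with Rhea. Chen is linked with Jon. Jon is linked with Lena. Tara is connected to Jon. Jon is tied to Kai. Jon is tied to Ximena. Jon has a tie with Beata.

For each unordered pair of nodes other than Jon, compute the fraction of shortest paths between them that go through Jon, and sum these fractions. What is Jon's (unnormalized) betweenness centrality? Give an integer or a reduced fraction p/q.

44

Pairs whose geodesics pass through Jon — Kai–Rhea: 1; Kai–Bao: 1; Kai–Lena: 1; Kai–Yael: 1; Kai–Beata: 1; Kai–Tara: 1; Kai–Udo: 1; Kai–Ximena: 1; Kai–Chen: 1; Rhea–Bao: 1; Rhea–Lena: 1; Rhea–Yael: 1; Rhea–Beata: 1; Rhea–Tara: 1 … (+30 more pairs).
All other pairs contribute 0.
Summing the contributions gives betweenness(Jon) = 44.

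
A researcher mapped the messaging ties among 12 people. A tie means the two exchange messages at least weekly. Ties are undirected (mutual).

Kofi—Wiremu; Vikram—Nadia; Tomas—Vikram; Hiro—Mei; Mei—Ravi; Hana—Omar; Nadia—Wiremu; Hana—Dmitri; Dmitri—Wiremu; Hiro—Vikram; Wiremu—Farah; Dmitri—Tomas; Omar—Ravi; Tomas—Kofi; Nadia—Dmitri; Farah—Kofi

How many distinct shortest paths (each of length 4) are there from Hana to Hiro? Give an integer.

3

The shortest distance is 4. The length-4 paths are: Hana–Dmitri–Nadia–Vikram–Hiro; Hana–Dmitri–Tomas–Vikram–Hiro; Hana–Omar–Ravi–Mei–Hiro.
That gives 3 distinct shortest paths.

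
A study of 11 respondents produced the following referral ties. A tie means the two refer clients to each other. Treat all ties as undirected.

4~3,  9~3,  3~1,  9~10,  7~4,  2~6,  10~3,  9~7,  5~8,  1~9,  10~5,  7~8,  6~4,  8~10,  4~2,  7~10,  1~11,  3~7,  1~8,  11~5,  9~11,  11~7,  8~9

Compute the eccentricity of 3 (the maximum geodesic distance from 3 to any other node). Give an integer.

2

Distances from 3: 1:1, 2:2, 4:1, 5:2, 6:2, 7:1, 8:2, 9:1, 10:1, 11:2.
The largest is 2 (to 6, 2, 11, 8, and 5), so the eccentricity of 3 is 2.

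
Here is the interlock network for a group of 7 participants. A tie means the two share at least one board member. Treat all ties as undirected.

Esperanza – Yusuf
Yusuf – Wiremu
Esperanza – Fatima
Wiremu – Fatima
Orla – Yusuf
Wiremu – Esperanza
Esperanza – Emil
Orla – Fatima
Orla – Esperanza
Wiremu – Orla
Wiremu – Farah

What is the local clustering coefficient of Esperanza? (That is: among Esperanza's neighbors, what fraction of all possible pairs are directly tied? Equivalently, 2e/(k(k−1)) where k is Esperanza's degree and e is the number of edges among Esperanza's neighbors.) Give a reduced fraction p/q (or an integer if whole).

Esperanza's neighbors: Emil, Fatima, Orla, Wiremu, and Yusuf (k = 5).
Possible neighbor pairs: C(5,2) = 10. Edges among them: Fatima–Orla, Fatima–Wiremu, Orla–Wiremu, Orla–Yusuf, Wiremu–Yusuf → e = 5.
Clustering(Esperanza) = 5/10 = 1/2.

1/2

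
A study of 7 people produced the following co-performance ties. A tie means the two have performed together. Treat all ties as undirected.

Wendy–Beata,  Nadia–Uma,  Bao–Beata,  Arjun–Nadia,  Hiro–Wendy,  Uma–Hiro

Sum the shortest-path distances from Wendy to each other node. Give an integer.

13

Distances from Wendy: Arjun:4, Bao:2, Beata:1, Hiro:1, Nadia:3, Uma:2.
Sum = 4 + 2 + 1 + 1 + 3 + 2 = 13.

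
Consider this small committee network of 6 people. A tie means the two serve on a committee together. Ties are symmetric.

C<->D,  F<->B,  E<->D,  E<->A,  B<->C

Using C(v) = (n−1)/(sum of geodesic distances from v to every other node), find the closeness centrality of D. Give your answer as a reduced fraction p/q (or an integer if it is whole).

Distances from D: A:2, B:2, C:1, E:1, F:3. Sum = 9.
n = 6, so closeness = 5/9.

5/9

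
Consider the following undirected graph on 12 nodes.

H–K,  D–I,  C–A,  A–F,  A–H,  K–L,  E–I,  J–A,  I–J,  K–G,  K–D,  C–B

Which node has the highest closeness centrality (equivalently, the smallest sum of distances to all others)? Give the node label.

A

Farness (sum of distances to all others) for each node — A:22, B:40, C:30, D:28, E:36, F:32, G:34, H:24, I:26, J:26, K:24, L:34.
The smallest farness is 22, for A, so A has the highest closeness.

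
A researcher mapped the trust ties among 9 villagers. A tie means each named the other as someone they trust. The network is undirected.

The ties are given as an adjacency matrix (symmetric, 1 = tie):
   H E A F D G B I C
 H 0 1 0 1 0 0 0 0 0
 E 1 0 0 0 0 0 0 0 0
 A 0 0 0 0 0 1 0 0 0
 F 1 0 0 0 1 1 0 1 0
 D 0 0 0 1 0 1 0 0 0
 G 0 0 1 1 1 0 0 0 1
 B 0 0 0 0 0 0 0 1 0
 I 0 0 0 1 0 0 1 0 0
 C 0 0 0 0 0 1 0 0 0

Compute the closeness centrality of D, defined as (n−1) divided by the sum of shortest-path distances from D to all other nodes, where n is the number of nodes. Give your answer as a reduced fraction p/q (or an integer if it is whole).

Distances from D: A:2, B:3, C:2, E:3, F:1, G:1, H:2, I:2. Sum = 16.
n = 9, so closeness = 8/16 = 1/2.

1/2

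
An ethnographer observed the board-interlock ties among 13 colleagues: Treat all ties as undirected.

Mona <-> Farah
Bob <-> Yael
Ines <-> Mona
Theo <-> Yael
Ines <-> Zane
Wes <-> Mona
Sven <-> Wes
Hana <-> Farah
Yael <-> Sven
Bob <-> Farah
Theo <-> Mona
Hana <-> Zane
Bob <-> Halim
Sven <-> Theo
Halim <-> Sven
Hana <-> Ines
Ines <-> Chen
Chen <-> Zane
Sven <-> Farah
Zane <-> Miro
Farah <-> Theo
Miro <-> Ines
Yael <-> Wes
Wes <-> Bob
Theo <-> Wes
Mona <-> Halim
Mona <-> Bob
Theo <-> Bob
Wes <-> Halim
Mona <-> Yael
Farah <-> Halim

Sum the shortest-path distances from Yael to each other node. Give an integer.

Distances from Yael: Bob:1, Chen:3, Farah:2, Halim:2, Hana:3, Ines:2, Miro:3, Mona:1, Sven:1, Theo:1, Wes:1, Zane:3.
Sum = 1 + 3 + 2 + 2 + 3 + 2 + 3 + 1 + 1 + 1 + 1 + 3 = 23.

23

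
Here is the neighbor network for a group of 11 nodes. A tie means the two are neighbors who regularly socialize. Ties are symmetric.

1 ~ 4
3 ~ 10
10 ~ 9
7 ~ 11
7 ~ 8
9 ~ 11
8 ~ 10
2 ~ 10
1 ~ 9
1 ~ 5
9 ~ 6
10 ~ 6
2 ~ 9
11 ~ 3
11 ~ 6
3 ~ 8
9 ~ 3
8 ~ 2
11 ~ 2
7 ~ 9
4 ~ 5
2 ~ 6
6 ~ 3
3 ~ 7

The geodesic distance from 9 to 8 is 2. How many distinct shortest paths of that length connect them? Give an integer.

4

The shortest distance is 2. The length-2 paths are: 9–10–8; 9–7–8; 9–2–8; 9–3–8.
That gives 4 distinct shortest paths.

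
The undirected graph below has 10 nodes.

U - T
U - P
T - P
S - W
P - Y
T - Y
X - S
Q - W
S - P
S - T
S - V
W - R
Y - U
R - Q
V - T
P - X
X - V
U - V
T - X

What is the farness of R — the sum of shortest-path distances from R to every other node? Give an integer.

24

Distances from R: P:3, Q:1, S:2, T:3, U:4, V:3, W:1, X:3, Y:4.
Sum = 3 + 1 + 2 + 3 + 4 + 3 + 1 + 3 + 4 = 24.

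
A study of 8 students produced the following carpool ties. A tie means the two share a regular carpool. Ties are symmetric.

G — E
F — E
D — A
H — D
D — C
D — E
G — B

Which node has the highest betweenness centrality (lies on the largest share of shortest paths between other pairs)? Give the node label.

Unnormalized betweenness of each node: A:0, B:0, C:0, D:15, E:14, F:0, G:6, H:0.
D has the largest value, 15, making it the main broker — the node through which the most shortest paths run.

D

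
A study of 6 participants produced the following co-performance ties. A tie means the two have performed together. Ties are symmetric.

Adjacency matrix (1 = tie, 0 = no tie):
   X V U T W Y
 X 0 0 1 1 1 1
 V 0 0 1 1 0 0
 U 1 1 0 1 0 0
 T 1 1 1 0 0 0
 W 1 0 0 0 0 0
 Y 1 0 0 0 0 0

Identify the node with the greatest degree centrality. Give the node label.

Degrees — T:3, U:3, V:2, W:1, X:4, Y:1.
The maximum is 4, attained only by X.

X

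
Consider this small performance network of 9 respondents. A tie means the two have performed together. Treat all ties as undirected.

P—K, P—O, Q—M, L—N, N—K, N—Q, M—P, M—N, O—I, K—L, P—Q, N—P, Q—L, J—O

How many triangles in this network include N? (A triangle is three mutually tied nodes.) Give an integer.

6

N's neighbors: K, L, M, P, and Q.
Neighbor pairs that are themselves tied: N–K–L; N–K–P; N–L–Q; N–M–P; N–M–Q; N–P–Q. Each forms one triangle with N, for 6 in total.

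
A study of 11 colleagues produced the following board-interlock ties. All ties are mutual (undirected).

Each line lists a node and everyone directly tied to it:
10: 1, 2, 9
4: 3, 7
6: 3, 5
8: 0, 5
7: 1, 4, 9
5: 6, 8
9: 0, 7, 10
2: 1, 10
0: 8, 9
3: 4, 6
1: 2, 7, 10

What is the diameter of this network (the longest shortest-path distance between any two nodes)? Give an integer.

Eccentricity of each node (its greatest distance to any other): 0:4, 1:5, 2:5, 3:4, 4:4, 5:5, 6:5, 7:4, 8:4, 9:4, 10:5.
The maximum eccentricity is 5, realized for instance by the pair 5–1 via 5 – 8 – 0 – 9 – 10 – 1. So the diameter is 5.

5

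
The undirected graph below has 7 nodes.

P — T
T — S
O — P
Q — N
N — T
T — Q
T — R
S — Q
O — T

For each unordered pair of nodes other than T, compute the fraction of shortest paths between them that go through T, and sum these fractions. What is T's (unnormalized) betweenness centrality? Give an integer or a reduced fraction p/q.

23/2

Pairs whose geodesics pass through T — S–N: 1/2; S–O: 1; S–P: 1; S–R: 1; N–O: 1; N–P: 1; N–R: 1; O–R: 1; O–Q: 1; P–R: 1; P–Q: 1; R–Q: 1.
All other pairs contribute 0.
Summing the contributions gives betweenness(T) = 23/2.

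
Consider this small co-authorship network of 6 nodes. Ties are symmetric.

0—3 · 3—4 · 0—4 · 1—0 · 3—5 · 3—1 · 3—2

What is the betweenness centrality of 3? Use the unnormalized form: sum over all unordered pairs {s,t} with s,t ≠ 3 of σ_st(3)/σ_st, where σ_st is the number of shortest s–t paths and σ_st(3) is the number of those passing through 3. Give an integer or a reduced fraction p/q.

Pairs whose geodesics pass through 3 — 1–2: 1; 1–5: 1; 1–4: 1/2; 2–5: 1; 2–0: 1; 2–4: 1; 5–0: 1; 5–4: 1.
All other pairs contribute 0.
Summing the contributions gives betweenness(3) = 15/2.

15/2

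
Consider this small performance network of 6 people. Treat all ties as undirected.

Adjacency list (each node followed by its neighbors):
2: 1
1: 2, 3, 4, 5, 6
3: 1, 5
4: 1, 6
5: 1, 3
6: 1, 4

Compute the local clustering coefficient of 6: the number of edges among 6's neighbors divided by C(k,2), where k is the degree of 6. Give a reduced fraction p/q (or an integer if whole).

1

6's neighbors: 1 and 4 (k = 2).
Possible neighbor pairs: C(2,2) = 1. Edges among them: 1–4 → e = 1.
Clustering(6) = 1/1.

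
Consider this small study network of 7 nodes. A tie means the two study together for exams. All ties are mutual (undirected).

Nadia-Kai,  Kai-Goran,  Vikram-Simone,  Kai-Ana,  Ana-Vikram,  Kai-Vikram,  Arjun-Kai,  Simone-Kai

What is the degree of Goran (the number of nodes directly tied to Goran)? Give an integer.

Goran is directly tied to Kai. That is 1 neighbor, so the degree of Goran is 1.

1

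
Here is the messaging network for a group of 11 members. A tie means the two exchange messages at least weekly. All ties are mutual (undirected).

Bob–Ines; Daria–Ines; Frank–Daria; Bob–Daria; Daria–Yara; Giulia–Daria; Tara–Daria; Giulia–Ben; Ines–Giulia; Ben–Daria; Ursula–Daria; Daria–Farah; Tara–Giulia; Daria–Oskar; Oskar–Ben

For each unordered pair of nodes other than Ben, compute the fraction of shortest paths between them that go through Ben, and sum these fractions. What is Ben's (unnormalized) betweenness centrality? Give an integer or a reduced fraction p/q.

1/2

Pairs whose geodesics pass through Ben — Giulia–Oskar: 1/2.
All other pairs contribute 0.
Summing the contributions gives betweenness(Ben) = 1/2.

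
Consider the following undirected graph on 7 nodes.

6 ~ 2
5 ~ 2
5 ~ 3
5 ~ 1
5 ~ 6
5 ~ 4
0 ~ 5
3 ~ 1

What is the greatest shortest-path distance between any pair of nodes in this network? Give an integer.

2

Eccentricity of each node (its greatest distance to any other): 0:2, 1:2, 2:2, 3:2, 4:2, 5:1, 6:2.
The maximum eccentricity is 2, realized for instance by the pair 0–6 via 0 – 5 – 6. So the diameter is 2.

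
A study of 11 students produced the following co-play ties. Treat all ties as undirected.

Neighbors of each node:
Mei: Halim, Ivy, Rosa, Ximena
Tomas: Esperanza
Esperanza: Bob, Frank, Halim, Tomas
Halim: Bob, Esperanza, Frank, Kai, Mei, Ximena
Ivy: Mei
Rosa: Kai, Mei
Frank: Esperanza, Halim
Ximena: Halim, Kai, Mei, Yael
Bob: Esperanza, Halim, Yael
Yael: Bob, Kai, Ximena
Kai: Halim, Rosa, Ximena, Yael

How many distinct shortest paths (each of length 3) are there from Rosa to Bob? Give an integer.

3

The shortest distance is 3. The length-3 paths are: Rosa–Mei–Halim–Bob; Rosa–Kai–Halim–Bob; Rosa–Kai–Yael–Bob.
That gives 3 distinct shortest paths.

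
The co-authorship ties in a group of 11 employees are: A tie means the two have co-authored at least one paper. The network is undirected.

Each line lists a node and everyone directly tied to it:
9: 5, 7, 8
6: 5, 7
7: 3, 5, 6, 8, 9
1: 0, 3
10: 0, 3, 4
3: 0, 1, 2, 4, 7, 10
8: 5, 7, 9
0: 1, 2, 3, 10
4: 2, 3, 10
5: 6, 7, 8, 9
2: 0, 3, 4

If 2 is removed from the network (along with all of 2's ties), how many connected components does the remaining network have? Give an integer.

2's neighbors (0, 3, and 4) remain reachable from one another through other ties, so the rest of the network stays in one piece.

1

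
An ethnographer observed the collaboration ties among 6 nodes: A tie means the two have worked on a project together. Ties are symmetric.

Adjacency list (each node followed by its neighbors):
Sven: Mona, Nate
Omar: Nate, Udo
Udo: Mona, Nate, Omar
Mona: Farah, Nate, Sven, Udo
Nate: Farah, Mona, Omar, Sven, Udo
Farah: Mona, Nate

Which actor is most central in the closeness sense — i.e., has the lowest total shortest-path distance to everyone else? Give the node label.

Farness (sum of distances to all others) for each node — Farah:8, Mona:6, Nate:5, Omar:8, Sven:8, Udo:7.
The smallest farness is 5, for Nate, so Nate has the highest closeness.

Nate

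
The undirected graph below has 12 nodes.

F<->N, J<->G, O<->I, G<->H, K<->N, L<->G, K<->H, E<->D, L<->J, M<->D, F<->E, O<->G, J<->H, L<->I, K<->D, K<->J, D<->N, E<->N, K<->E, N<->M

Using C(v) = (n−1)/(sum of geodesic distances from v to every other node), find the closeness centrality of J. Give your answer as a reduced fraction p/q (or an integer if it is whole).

Distances from J: D:2, E:2, F:3, G:1, H:1, I:2, K:1, L:1, M:3, N:2, O:2. Sum = 20.
n = 12, so closeness = 11/20.

11/20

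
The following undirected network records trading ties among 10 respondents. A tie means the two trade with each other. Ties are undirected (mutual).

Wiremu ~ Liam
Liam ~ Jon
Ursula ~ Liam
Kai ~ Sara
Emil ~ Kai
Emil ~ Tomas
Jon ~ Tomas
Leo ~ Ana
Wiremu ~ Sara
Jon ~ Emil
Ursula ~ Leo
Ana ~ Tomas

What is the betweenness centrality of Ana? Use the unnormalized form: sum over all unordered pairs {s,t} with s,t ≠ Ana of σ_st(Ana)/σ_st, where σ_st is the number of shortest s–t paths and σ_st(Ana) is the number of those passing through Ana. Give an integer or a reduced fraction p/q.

4

Pairs whose geodesics pass through Ana — Ursula–Tomas: 1/2; Leo–Tomas: 1; Leo–Jon: 1/2; Leo–Emil: 1; Leo–Kai: 1.
All other pairs contribute 0.
Summing the contributions gives betweenness(Ana) = 4.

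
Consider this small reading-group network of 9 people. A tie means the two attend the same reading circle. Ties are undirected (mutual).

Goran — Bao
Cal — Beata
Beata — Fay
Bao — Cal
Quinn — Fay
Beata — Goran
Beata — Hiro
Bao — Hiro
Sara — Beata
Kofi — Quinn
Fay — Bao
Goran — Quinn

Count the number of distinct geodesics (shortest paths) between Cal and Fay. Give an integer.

2

The shortest distance is 2. The length-2 paths are: Cal–Beata–Fay; Cal–Bao–Fay.
That gives 2 distinct shortest paths.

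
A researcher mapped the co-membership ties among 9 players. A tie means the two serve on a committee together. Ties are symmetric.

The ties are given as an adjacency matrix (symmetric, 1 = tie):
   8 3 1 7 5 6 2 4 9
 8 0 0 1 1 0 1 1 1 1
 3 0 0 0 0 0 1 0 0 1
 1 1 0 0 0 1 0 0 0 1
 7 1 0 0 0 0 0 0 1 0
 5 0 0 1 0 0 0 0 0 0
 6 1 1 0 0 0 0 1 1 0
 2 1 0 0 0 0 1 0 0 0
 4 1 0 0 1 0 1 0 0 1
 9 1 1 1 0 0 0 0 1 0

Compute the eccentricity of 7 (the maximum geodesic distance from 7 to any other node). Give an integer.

Distances from 7: 1:2, 2:2, 3:3, 4:1, 5:3, 6:2, 8:1, 9:2.
The largest is 3 (to 5 and 3), so the eccentricity of 7 is 3.

3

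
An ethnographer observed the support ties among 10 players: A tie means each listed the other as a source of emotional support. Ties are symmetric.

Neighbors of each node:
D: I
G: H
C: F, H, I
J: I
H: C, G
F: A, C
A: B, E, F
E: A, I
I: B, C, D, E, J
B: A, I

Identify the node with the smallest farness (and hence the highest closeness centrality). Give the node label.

I

Farness (sum of distances to all others) for each node — A:20, B:19, C:15, D:22, E:19, F:19, G:29, H:21, I:14, J:22.
The smallest farness is 14, for I, so I has the highest closeness.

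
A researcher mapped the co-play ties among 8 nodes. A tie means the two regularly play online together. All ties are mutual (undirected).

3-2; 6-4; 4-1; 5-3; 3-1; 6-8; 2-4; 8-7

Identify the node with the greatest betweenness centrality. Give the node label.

Unnormalized betweenness of each node: 1:4, 2:4, 3:13/2, 4:25/2, 5:0, 6:10, 7:0, 8:6.
4 has the largest value, 25/2, making it the main broker — the node through which the most shortest paths run.

4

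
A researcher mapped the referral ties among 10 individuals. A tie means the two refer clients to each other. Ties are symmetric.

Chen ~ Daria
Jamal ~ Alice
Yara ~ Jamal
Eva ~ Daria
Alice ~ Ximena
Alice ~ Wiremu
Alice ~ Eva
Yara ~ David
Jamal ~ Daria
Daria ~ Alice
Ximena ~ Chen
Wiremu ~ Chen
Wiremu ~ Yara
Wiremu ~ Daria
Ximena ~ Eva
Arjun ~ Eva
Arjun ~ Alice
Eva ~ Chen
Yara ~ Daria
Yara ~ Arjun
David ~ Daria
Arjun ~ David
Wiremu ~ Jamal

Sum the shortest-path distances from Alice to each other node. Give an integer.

12

Distances from Alice: Arjun:1, Chen:2, Daria:1, David:2, Eva:1, Jamal:1, Wiremu:1, Ximena:1, Yara:2.
Sum = 1 + 2 + 1 + 2 + 1 + 1 + 1 + 1 + 2 = 12.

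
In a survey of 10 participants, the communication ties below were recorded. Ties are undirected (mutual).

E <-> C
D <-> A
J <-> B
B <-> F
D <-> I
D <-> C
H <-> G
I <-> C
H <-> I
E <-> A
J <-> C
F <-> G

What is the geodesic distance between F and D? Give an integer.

One shortest route is F – G – H – I – D, which uses 4 edges, and at distance 3 from F we only reach {C, I}, which does not include D. So d(F,D) = 4.

4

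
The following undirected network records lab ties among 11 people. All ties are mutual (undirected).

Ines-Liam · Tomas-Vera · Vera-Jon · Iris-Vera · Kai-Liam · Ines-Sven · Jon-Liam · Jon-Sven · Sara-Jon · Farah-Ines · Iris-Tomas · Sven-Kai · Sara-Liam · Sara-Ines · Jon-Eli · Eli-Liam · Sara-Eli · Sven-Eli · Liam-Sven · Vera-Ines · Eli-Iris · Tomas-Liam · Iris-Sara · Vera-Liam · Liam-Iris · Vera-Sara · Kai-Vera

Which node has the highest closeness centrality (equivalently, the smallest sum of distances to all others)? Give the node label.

Farness (sum of distances to all others) for each node — Eli:16, Farah:24, Ines:15, Iris:16, Jon:16, Kai:18, Liam:11, Sara:14, Sven:15, Tomas:18, Vera:13.
The smallest farness is 11, for Liam, so Liam has the highest closeness.

Liam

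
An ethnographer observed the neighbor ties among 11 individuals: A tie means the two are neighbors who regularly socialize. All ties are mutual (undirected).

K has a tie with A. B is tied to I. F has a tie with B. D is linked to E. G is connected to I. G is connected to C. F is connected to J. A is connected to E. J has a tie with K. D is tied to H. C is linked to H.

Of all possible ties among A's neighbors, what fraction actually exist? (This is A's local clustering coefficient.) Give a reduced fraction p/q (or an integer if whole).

A's neighbors: E and K (k = 2).
Possible neighbor pairs: C(2,2) = 1. Edges among them: none → e = 0.
Clustering(A) = 0/1.

0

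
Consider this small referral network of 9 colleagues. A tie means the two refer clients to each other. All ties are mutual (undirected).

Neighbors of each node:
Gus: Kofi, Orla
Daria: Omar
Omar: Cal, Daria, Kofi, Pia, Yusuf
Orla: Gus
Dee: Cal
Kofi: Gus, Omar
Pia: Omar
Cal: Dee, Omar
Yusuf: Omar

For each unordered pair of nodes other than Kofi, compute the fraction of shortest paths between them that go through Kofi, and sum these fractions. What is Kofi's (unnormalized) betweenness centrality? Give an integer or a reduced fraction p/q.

Pairs whose geodesics pass through Kofi — Cal–Orla: 1; Cal–Gus: 1; Dee–Orla: 1; Dee–Gus: 1; Daria–Orla: 1; Daria–Gus: 1; Omar–Orla: 1; Omar–Gus: 1; Yusuf–Orla: 1; Yusuf–Gus: 1; Orla–Pia: 1; Pia–Gus: 1.
All other pairs contribute 0.
Summing the contributions gives betweenness(Kofi) = 12.

12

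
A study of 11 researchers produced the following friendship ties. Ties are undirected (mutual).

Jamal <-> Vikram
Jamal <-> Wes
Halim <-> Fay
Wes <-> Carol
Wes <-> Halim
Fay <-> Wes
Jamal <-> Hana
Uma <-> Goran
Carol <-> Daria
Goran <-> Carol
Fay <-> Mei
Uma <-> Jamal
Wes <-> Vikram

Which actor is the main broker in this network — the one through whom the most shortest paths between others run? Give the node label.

Wes

Unnormalized betweenness of each node: Carol:27/2, Daria:0, Fay:9, Goran:2, Halim:0, Hana:0, Jamal:29/2, Mei:0, Uma:5/2, Vikram:0, Wes:55/2.
Wes has the largest value, 55/2, making it the main broker — the node through which the most shortest paths run.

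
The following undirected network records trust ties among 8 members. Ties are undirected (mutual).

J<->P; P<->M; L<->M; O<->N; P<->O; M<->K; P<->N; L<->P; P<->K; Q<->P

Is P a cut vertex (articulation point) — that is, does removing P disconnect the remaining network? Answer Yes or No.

Removing P leaves {K, L, and M} with no path to {Q}, so the network splits into 4 components. P is a cut vertex.

Yes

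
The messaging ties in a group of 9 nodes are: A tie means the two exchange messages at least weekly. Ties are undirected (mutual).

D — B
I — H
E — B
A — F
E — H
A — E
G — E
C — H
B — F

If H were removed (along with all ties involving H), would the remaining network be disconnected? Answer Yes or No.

Yes

Removing H leaves {A, B, D, E, F, and G} with no path to {C}, so the network splits into 3 components. H is a cut vertex.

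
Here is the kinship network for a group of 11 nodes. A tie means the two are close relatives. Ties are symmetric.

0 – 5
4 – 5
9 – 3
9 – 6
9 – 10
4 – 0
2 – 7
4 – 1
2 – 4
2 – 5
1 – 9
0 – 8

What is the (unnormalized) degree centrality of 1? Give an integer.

2

1 is directly tied to 4 and 9. That is 2 neighbors, so the degree of 1 is 2.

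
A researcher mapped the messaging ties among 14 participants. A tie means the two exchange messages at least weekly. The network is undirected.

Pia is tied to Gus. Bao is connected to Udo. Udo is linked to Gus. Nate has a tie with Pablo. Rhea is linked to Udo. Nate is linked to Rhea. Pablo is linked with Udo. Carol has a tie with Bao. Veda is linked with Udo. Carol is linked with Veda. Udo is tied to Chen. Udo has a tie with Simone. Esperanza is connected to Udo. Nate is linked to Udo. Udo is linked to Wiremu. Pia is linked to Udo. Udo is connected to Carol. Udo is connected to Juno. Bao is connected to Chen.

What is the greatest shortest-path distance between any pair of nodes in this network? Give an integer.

2

Eccentricity of each node (its greatest distance to any other): Bao:2, Carol:2, Chen:2, Esperanza:2, Gus:2, Juno:2, Nate:2, Pablo:2, Pia:2, Rhea:2, Simone:2, Udo:1, Veda:2, Wiremu:2.
The maximum eccentricity is 2, realized for instance by the pair Pablo–Juno via Pablo – Udo – Juno. So the diameter is 2.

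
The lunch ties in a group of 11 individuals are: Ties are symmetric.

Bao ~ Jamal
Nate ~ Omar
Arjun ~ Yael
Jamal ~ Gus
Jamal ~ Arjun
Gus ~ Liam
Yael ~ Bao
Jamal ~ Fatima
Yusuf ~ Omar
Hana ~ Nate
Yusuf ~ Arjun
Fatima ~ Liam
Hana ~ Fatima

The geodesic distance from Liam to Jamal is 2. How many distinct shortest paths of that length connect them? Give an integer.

The shortest distance is 2. The length-2 paths are: Liam–Gus–Jamal; Liam–Fatima–Jamal.
That gives 2 distinct shortest paths.

2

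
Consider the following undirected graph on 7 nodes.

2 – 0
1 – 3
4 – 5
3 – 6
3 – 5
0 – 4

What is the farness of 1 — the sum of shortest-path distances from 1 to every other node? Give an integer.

17

Distances from 1: 0:4, 2:5, 3:1, 4:3, 5:2, 6:2.
Sum = 4 + 5 + 1 + 3 + 2 + 2 = 17.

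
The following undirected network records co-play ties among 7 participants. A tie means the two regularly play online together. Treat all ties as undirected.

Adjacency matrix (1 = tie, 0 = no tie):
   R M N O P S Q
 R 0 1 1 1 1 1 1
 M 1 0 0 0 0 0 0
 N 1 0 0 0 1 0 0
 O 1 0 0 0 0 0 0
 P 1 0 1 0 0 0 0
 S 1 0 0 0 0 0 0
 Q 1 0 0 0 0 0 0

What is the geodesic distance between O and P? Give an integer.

One shortest route is O – R – P, which uses 2 edges, and O and P are not directly tied, so nothing shorter exists. So d(O,P) = 2.

2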